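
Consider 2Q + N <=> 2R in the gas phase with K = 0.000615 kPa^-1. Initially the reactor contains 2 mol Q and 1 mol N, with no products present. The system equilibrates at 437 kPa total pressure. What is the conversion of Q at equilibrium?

X = 0.216

Let X = conversion of Q (basis 2 mol Q); extent of reaction ξ = X.
Moles: n_Q = 2 − 2X; n_N = 1 − X; n_R = 2X.
n_T = Σnᵢ = 3 − X.
Mole fractions y_i = n_i/n_T; K = p_R^2 / (p_Q^2 p_N) with p_i = y_i·P.
This yields a degree-3 equation in X; solving on (0,1), X = 0.216.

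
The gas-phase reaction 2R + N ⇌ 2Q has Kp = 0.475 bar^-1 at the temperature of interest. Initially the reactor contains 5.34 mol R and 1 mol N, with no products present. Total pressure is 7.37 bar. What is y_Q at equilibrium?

y_Q = 0.270

Let X = conversion of N (basis 1 mol N); extent of reaction ξ = X.
Mole table: n_R = 5.34 − 2X; n_N = 1 − X; n_Q = 2X.
Total moles n_T = 6.34 − X.
Mole fractions y_i = n_i/n_T; Kp = p_Q^2 / (p_R^2 p_N) with p_i = y_i·P.
This yields a degree-3 equation in X; solving on (0,1), X = 0.753.
Then n_Q = 1.51, n_T = 5.59, so y_Q = 0.270.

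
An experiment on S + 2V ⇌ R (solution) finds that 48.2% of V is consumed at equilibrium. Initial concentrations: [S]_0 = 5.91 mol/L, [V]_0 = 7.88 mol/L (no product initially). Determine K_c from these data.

Let X = conversion of V.
Concentrations: [S] = 5.91 − 3.94X; [V] = 7.88 − 7.88X; [R] = 3.94X.
At X = 0.482: [S] = 4.01, [V] = 4.08, [R] = 1.9.
K_c = [R] / ([S] [V]^2) = 0.0284 (mol/L)^-2.

K_c = 0.0284 (mol/L)^-2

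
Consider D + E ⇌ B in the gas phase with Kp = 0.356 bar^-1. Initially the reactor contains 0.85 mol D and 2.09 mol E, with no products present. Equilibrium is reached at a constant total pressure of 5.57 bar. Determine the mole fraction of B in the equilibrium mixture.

Take 0.85 mol D as basis and let X be its fractional conversion, so ξ = 0.85X.
At extent ξ: n_D = 0.85 − 0.85X; n_E = 2.09 − 0.85X; n_B = 0.85X.
Summing: n_T = 2.94 − 0.85X.
y_i = n_i/n_T, p_i = y_i·P. Kp = p_B / (p_D p_E).
Setting this equal to 0.356 bar^-1 and taking the physical root (0 < X < 1) gives X = 0.565.
Then n_B = 0.48, n_T = 2.46, so y_B = 0.195.

y_B = 0.195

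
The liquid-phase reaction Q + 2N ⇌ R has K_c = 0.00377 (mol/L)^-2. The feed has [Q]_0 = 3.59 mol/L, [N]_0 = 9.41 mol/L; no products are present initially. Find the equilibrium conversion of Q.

Let X = conversion of Q; extent ξ = 3.59·X mol/L.
Concentrations: [Q] = 3.59 − 3.59X; [N] = 9.41 − 7.18X; [R] = 3.59X.
K_c = [R] / ([Q] [N]^2).
Solving K_c = 0.00377 for X ∈ (0,1): X = 0.195.

X = 0.195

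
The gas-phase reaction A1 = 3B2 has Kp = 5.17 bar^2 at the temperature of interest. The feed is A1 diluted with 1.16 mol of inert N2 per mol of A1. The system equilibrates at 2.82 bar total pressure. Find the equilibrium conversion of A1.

Take 1 mol A1 as basis and let X be its fractional conversion, so ξ = X.
At extent ξ: n_A1 = 1 − X; n_B2 = 3X; n_I = 1.16 (inert).
Summing: n_T = 2.16 + 2X.
Mole fractions y_i = n_i/n_T; Kp = p_B2^3 / (p_A1) with p_i = y_i·P.
Equating to 5.17 bar^2 and solving on 0 < X < 1: X = 0.494.

X = 0.494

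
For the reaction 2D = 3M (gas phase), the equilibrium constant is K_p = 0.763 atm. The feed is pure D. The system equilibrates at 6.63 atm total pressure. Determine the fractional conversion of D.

Let X = conversion of D (basis 1 mol D); extent of reaction ξ = 0.5X.
Species balance: n_D = 1 − X; n_M = 1.5X.
Total moles n_T = 1 + 0.5X.
Mole fractions y_i = n_i/n_T; K_p = p_M^3 / (p_D^2) with p_i = y_i·P.
Setting this equal to 0.763 atm and taking the physical root (0 < X < 1) gives X = 0.274.

X = 0.274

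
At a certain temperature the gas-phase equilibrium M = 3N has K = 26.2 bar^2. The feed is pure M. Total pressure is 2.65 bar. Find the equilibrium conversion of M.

Take 1 mol M as basis and let X be its fractional conversion, so ξ = X.
Mole table: n_M = 1 − X; n_N = 3X.
n_T = Σnᵢ = 1 + 2X.
Mole fractions y_i = n_i/n_T; K = p_N^3 / (p_M) with p_i = y_i·P.
Substituting and setting equal to 26.2 bar^2 gives a polynomial in X; the root in (0,1) is X = 0.638.

X = 0.638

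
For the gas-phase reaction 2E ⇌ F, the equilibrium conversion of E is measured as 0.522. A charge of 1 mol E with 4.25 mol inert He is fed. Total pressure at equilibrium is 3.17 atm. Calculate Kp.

Basis: 1 mol E initially; let X = conversion of E. Extent ξ = 0.5X.
At extent ξ: n_E = 1 − X; n_F = 0.5X; n_I = 4.25 (inert).
Total moles n_T = 5.25 − 0.5X.
At X = 0.522: n_E = 0.478, n_F = 0.261, n_T = 4.99.
p_i = (n_i/n_T)·P. Kp = p_F / (p_E^2) = 1.8 atm^-1.

Kp = 1.8 atm^-1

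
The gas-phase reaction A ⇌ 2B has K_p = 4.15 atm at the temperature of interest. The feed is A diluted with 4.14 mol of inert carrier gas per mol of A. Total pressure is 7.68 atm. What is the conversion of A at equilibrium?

X = 0.574

Let X = conversion of A (basis 1 mol A); extent of reaction ξ = X.
At extent ξ: n_A = 1 − X; n_B = 2X; n_I = 4.14 (inert).
n_T = Σnᵢ = 5.14 + X.
With p_i = (n_i/n_T)P, K_p = p_B^2 / (p_A).
Setting this equal to 4.15 atm and taking the physical root (0 < X < 1) gives X = 0.574.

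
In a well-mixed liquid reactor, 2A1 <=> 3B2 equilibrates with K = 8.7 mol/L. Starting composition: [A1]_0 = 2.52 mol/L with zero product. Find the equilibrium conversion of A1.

Let X = conversion of A1; extent ξ = 2.52X/2 mol/L.
Concentrations: [A1] = 2.52 − 2.52X; [B2] = 3.78X.
K = [B2]^3 / ([A1]^2).
This equals 8.7 at X = 0.572 (the root in 0 < X < 1).

X = 0.572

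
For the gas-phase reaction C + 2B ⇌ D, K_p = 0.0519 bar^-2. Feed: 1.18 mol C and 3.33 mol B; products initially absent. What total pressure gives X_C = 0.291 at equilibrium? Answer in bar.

Let X = conversion of C (basis 1.18 mol C); extent of reaction ξ = 1.18X.
At extent ξ: n_C = 1.18 − 1.18X; n_B = 3.33 − 2.36X; n_D = 1.18X.
Summing: n_T = 4.51 − 2.36X.
K_p = p_D / (p_C p_B^2) with p_i = (n_i/n_T)·P.
At X = 0.291: the mole-fraction product g(X) = Π y_i^ν_i = 0.8587. Since K_p = g(X)·P^{-2}, P = (g/K_p)^(1/2) = (0.8587/0.0519)^(1/2) = 4.07 bar.

P = 4.07 bar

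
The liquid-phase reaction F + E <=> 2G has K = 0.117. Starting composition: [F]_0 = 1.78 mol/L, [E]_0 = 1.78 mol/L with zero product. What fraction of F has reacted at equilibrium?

Let X = conversion of F; extent ξ = 1.78·X mol/L.
Concentrations: [F] = 1.78 − 1.78X; [E] = 1.78 − 1.78X; [G] = 3.56X.
K = [G]^2 / ([F] [E]).
Setting equal to 0.117 and solving for X on (0,1) gives X = 0.146.

X = 0.146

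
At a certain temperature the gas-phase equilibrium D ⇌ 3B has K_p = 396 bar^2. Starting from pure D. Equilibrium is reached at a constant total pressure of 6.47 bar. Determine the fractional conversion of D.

Basis: 1 mol D initially; let X = conversion of D. Extent ξ = X.
At extent ξ: n_D = 1 − X; n_B = 3X.
Summing: n_T = 1 + 2X.
Mole fractions y_i = n_i/n_T; K_p = p_B^3 / (p_D) with p_i = y_i·P.
Substituting and setting equal to 396 bar^2 gives a polynomial in X; the root in (0,1) is X = 0.789.

X = 0.789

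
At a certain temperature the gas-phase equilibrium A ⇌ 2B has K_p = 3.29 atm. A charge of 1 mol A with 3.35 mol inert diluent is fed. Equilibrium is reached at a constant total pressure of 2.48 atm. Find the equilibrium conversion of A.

X = 0.704

Let X = conversion of A (basis 1 mol A); extent of reaction ξ = X.
At extent ξ: n_A = 1 − X; n_B = 2X; n_I = 3.35 (inert).
Total moles n_T = 4.35 + X.
y_i = n_i/n_T, p_i = y_i·P. K_p = p_B^2 / (p_A).
This yields a degree-2 equation in X; solving on (0,1), X = 0.704.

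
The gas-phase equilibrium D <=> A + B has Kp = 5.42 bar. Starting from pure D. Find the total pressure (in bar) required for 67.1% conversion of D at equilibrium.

Let X = conversion of D (basis 1 mol D); extent of reaction ξ = X.
Species balance: n_D = 1 − X; n_A = X; n_B = X.
Total moles n_T = 1 + X.
Kp = p_A p_B / (p_D) with p_i = (n_i/n_T)·P.
At X = 0.671: the mole-fraction product g(X) = Π y_i^ν_i = 0.819. Since Kp = g(X)·P^{1}, P = (Kp/g)^(1/1) = (5.42/0.819)^(1/1) = 6.62 bar.

P = 6.62 bar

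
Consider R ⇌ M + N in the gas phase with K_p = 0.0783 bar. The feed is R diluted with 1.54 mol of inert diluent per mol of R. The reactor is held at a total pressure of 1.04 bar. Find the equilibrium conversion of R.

X = 0.371

Take 1 mol R as basis and let X be its fractional conversion, so ξ = X.
Species balance: n_R = 1 − X; n_M = X; n_N = X; n_I = 1.54 (inert).
Summing: n_T = 2.54 + X.
Mole fractions y_i = n_i/n_T; K_p = p_M p_N / (p_R) with p_i = y_i·P.
Setting this equal to 0.0783 bar and taking the physical root (0 < X < 1) gives X = 0.371.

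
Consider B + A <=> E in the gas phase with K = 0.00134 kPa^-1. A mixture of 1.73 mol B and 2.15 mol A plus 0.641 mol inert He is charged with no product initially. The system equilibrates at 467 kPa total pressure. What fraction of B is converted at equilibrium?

Let X = conversion of B (basis 1.73 mol B); extent of reaction ξ = 1.73X.
Mole table: n_B = 1.73 − 1.73X; n_A = 2.15 − 1.73X; n_E = 1.73X; n_I = 0.641 (inert).
Total moles n_T = 4.52 − 1.73X.
With p_i = (n_i/n_T)P, K = p_E / (p_B p_A).
This yields a degree-2 equation in X; solving on (0,1), X = 0.212.

X = 0.212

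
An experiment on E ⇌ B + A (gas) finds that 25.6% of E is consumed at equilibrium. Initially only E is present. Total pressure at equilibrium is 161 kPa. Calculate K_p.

Let X = conversion of E (basis 1 mol E); extent of reaction ξ = X.
Mole table: n_E = 1 − X; n_B = X; n_A = X.
n_T = Σnᵢ = 1 + X.
At X = 0.256: n_E = 0.744, n_B = 0.256, n_A = 0.256, n_T = 1.26.
p_i = (n_i/n_T)·P. K_p = p_B p_A / (p_E) = 11.3 kPa.

K_p = 11.3 kPa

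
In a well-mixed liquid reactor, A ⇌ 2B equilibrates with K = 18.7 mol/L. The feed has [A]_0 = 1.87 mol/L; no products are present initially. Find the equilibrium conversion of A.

Let X = conversion of A; extent ξ = 1.87·X mol/L.
Concentrations: [A] = 1.87 − 1.87X; [B] = 3.74X.
K = [B]^2 / ([A]).
Solving K = 18.7 for X ∈ (0,1): X = 0.766.

X = 0.766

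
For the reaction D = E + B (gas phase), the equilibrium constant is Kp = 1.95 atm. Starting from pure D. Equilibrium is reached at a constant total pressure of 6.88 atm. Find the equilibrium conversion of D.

Take 1 mol D as basis and let X be its fractional conversion, so ξ = X.
Species balance: n_D = 1 − X; n_E = X; n_B = X.
Summing: n_T = 1 + X.
y_i = n_i/n_T, p_i = y_i·P. Kp = p_E p_B / (p_D).
Substituting and setting equal to 1.95 atm gives a polynomial in X; the root in (0,1) is X = 0.470.

X = 0.470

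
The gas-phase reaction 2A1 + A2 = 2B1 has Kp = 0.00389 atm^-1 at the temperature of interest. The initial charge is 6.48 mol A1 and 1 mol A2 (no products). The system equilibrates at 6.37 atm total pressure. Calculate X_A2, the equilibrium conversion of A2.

Basis: 1 mol A2 initially; let X = conversion of A2. Extent ξ = X.
Mole table: n_A1 = 6.48 − 2X; n_A2 = 1 − X; n_B1 = 2X.
Summing: n_T = 7.48 − X.
With p_i = (n_i/n_T)P, Kp = p_B1^2 / (p_A1^2 p_A2).
Setting this equal to 0.00389 atm^-1 and taking the physical root (0 < X < 1) gives X = 0.164.

X = 0.164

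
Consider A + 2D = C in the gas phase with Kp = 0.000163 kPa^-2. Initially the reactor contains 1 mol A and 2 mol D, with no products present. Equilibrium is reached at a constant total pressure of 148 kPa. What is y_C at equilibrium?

Basis: 1 mol A initially; let X = conversion of A. Extent ξ = X.
At extent ξ: n_A = 1 − X; n_D = 2 − 2X; n_C = X.
Summing: n_T = 3 − 2X.
With p_i = (n_i/n_T)P, Kp = p_C / (p_A p_D^2).
Setting this equal to 0.000163 kPa^-2 and taking the physical root (0 < X < 1) gives X = 0.481.
Then n_C = 0.481, n_T = 2.04, so y_C = 0.236.

y_C = 0.236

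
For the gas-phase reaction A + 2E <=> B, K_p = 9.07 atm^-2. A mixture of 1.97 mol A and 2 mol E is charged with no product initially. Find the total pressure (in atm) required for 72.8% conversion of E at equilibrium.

Basis: 2 mol E initially; let X = conversion of E. Extent ξ = X.
At extent ξ: n_A = 1.97 − X; n_E = 2 − 2X; n_B = X.
Summing: n_T = 3.97 − 2X.
K_p = p_B / (p_A p_E^2) with p_i = (n_i/n_T)·P.
At X = 0.728: the mole-fraction product g(X) = Π y_i^ν_i = 12.52. Since K_p = g(X)·P^{-2}, P = (g/K_p)^(1/2) = (12.52/9.07)^(1/2) = 1.17 atm.

P = 1.17 atm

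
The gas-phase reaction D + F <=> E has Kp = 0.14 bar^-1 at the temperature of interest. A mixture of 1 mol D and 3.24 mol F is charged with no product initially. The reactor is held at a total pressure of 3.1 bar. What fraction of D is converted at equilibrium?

Let X = conversion of D (basis 1 mol D); extent of reaction ξ = X.
Moles: n_D = 1 − X; n_F = 3.24 − X; n_E = X.
Summing: n_T = 4.24 − X.
Mole fractions y_i = n_i/n_T; Kp = p_E / (p_D p_F) with p_i = y_i·P.
This yields a degree-2 equation in X; solving on (0,1), X = 0.245.

X = 0.245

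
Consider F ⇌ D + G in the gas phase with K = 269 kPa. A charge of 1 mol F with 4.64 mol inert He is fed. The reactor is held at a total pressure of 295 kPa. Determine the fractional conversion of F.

Take 1 mol F as basis and let X be its fractional conversion, so ξ = X.
Moles: n_F = 1 − X; n_D = X; n_G = X; n_I = 4.64 (inert).
n_T = Σnᵢ = 5.64 + X.
y_i = n_i/n_T, p_i = y_i·P. K = p_D p_G / (p_F).
Substituting and setting equal to 269 kPa gives a polynomial in X; the root in (0,1) is X = 0.872.

X = 0.872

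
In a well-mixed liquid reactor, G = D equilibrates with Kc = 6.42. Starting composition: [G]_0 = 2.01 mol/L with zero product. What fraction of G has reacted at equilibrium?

Let X = conversion of G; extent ξ = 2.01·X mol/L.
Concentrations: [G] = 2.01 − 2.01X; [D] = 2.01X.
Kc = [D] / ([G]).
Setting equal to 6.42 and solving for X on (0,1) gives X = 0.865.

X = 0.865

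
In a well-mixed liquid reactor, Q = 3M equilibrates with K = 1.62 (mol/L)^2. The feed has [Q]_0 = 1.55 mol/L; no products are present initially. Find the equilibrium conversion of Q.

X = 0.264

Let X = conversion of Q; extent ξ = 1.55·X mol/L.
Concentrations: [Q] = 1.55 − 1.55X; [M] = 4.65X.
K = [M]^3 / ([Q]).
Equating to 1.62 (mol/L)^2: the physical root is X = 0.264.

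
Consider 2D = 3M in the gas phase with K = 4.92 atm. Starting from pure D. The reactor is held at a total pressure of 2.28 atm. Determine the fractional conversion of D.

Take 1 mol D as basis and let X be its fractional conversion, so ξ = 0.5X.
At extent ξ: n_D = 1 − X; n_M = 1.5X.
Total moles n_T = 1 + 0.5X.
y_i = n_i/n_T, p_i = y_i·P. K = p_M^3 / (p_D^2).
Setting this equal to 4.92 atm and taking the physical root (0 < X < 1) gives X = 0.549.

X = 0.549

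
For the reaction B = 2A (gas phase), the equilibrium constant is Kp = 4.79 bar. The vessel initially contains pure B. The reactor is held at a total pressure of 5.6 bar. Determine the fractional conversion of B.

X = 0.420

Basis: 1 mol B initially; let X = conversion of B. Extent ξ = X.
At extent ξ: n_B = 1 − X; n_A = 2X.
Summing: n_T = 1 + X.
Mole fractions y_i = n_i/n_T; Kp = p_A^2 / (p_B) with p_i = y_i·P.
Equating to 4.79 bar and solving on 0 < X < 1: X = 0.420.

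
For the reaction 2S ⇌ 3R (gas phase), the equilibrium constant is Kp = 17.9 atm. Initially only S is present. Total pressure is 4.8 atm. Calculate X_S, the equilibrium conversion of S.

Take 1 mol S as basis and let X be its fractional conversion, so ξ = 0.5X.
Moles: n_S = 1 − X; n_R = 1.5X.
Summing: n_T = 1 + 0.5X.
y_i = n_i/n_T, p_i = y_i·P. Kp = p_R^3 / (p_S^2).
This yields a degree-3 equation in X; solving on (0,1), X = 0.606.

X = 0.606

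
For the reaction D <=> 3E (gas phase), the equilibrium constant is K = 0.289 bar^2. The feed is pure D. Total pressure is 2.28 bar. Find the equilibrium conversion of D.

Basis: 1 mol D initially; let X = conversion of D. Extent ξ = X.
Moles: n_D = 1 − X; n_E = 3X.
Summing: n_T = 1 + 2X.
With p_i = (n_i/n_T)P, K = p_E^3 / (p_D).
This yields a degree-3 equation in X; solving on (0,1), X = 0.143.

X = 0.143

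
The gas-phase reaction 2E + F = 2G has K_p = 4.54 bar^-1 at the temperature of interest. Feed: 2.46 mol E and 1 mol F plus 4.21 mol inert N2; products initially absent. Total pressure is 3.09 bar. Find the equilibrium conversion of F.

Basis: 1 mol F initially; let X = conversion of F. Extent ξ = X.
Moles: n_E = 2.46 − 2X; n_F = 1 − X; n_G = 2X; n_I = 4.21 (inert).
Summing: n_T = 7.67 − X.
With p_i = (n_i/n_T)P, K_p = p_G^2 / (p_E^2 p_F).
Equating to 4.54 bar^-1 and solving on 0 < X < 1: X = 0.585.

X = 0.585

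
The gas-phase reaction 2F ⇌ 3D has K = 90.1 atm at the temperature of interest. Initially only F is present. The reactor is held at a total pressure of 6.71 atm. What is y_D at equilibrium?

Let X = conversion of F (basis 1 mol F); extent of reaction ξ = 0.5X.
Moles: n_F = 1 − X; n_D = 1.5X.
n_T = Σnᵢ = 1 + 0.5X.
y_i = n_i/n_T, p_i = y_i·P. K = p_D^3 / (p_F^2).
Setting this equal to 90.1 atm and taking the physical root (0 < X < 1) gives X = 0.732.
Then n_D = 1.1, n_T = 1.37, so y_D = 0.803.

y_D = 0.803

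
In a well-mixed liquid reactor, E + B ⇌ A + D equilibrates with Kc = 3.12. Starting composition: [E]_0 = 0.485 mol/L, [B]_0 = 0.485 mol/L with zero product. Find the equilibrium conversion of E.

Let X = conversion of E; extent ξ = 0.485·X mol/L.
Concentrations: [E] = 0.485 − 0.485X; [B] = 0.485 − 0.485X; [A] = 0.485X; [D] = 0.485X.
Kc = [A] [D] / ([E] [B]).
Solving Kc = 3.12 for X ∈ (0,1): X = 0.639.

X = 0.639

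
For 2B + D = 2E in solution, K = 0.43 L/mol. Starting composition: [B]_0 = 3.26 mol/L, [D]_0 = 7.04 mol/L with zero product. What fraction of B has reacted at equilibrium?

X = 0.617

Let X = conversion of B; extent ξ = 3.26X/2 mol/L.
Concentrations: [B] = 3.26 − 3.26X; [D] = 7.04 − 1.63X; [E] = 3.26X.
K = [E]^2 / ([B]^2 [D]).
Solving K = 0.43 for X ∈ (0,1): X = 0.617.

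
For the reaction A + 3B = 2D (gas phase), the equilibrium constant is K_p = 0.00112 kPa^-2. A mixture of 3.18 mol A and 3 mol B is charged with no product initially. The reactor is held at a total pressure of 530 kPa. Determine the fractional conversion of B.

Basis: 3 mol B initially; let X = conversion of B. Extent ξ = X.
Species balance: n_A = 3.18 − X; n_B = 3 − 3X; n_D = 2X.
Total moles n_T = 6.18 − 2X.
y_i = n_i/n_T, p_i = y_i·P. K_p = p_D^2 / (p_A p_B^3).
This yields a degree-4 equation in X; solving on (0,1), X = 0.856.

X = 0.856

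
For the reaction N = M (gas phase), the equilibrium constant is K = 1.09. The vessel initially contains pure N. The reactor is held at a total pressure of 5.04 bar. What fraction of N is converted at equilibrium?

X = 0.522

Basis: 1 mol N initially; let X = conversion of N. Extent ξ = X.
At extent ξ: n_N = 1 − X; n_M = X.
Total moles n_T = 1 (Δν = 0, constant).
y_i = n_i/n_T, p_i = y_i·P. K = p_M / (p_N).
Equating to 1.09 and solving on 0 < X < 1: X = 0.522.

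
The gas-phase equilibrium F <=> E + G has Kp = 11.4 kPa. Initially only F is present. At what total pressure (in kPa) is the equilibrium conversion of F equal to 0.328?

P = 94.6 kPa

Take 1 mol F as basis and let X be its fractional conversion, so ξ = X.
Moles: n_F = 1 − X; n_E = X; n_G = X.
Summing: n_T = 1 + X.
Kp = p_E p_G / (p_F) with p_i = (n_i/n_T)·P.
At X = 0.328: the mole-fraction product g(X) = Π y_i^ν_i = 0.1206. Since Kp = g(X)·P^{1}, P = (Kp/g)^(1/1) = (11.4/0.1206)^(1/1) = 94.6 kPa.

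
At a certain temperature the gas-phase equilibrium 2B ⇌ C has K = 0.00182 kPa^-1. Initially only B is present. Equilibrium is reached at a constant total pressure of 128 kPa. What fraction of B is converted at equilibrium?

X = 0.281

Let X = conversion of B (basis 1 mol B); extent of reaction ξ = 0.5X.
Species balance: n_B = 1 − X; n_C = 0.5X.
n_T = Σnᵢ = 1 − 0.5X.
With p_i = (n_i/n_T)P, K = p_C / (p_B^2).
Equating to 0.00182 kPa^-1 and solving on 0 < X < 1: X = 0.281.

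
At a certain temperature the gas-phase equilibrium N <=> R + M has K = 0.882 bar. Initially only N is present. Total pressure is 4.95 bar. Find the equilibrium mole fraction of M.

y_M = 0.280

Basis: 1 mol N initially; let X = conversion of N. Extent ξ = X.
Moles: n_N = 1 − X; n_R = X; n_M = X.
Summing: n_T = 1 + X.
With p_i = (n_i/n_T)P, K = p_R p_M / (p_N).
Setting this equal to 0.882 bar and taking the physical root (0 < X < 1) gives X = 0.389.
Then n_M = 0.389, n_T = 1.39, so y_M = 0.280.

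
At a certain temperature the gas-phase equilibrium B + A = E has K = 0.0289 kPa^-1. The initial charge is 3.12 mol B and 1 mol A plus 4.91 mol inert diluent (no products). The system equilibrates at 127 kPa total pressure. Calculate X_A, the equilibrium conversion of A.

X = 0.528

Let X = conversion of A (basis 1 mol A); extent of reaction ξ = X.
Species balance: n_B = 3.12 − X; n_A = 1 − X; n_E = X; n_I = 4.91 (inert).
Total moles n_T = 9.03 − X.
y_i = n_i/n_T, p_i = y_i·P. K = p_E / (p_B p_A).
This yields a degree-2 equation in X; solving on (0,1), X = 0.528.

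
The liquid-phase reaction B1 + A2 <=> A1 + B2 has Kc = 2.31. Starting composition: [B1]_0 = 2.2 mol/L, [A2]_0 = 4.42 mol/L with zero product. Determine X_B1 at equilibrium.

Let X = conversion of B1; extent ξ = 2.2·X mol/L.
Concentrations: [B1] = 2.2 − 2.2X; [A2] = 4.42 − 2.2X; [A1] = 2.2X; [B2] = 2.2X.
Kc = [A1] [B2] / ([B1] [A2]).
Setting equal to 2.31 and solving for X on (0,1) gives X = 0.783.

X = 0.783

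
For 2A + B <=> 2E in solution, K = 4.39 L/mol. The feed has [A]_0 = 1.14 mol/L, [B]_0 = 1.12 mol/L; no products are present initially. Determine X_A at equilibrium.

X = 0.645

Let X = conversion of A; extent ξ = 1.14X/2 mol/L.
Concentrations: [A] = 1.14 − 1.14X; [B] = 1.12 − 0.57X; [E] = 1.14X.
K = [E]^2 / ([A]^2 [B]).
Equating to 4.39 L/mol: the physical root is X = 0.645.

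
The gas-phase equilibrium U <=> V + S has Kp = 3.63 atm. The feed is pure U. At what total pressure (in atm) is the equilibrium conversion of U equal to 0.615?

P = 5.97 atm

Basis: 1 mol U initially; let X = conversion of U. Extent ξ = X.
Moles: n_U = 1 − X; n_V = X; n_S = X.
Total moles n_T = 1 + X.
Kp = p_V p_S / (p_U) with p_i = (n_i/n_T)·P.
At X = 0.615: the mole-fraction product g(X) = Π y_i^ν_i = 0.6083. Since Kp = g(X)·P^{1}, P = (Kp/g)^(1/1) = (3.63/0.6083)^(1/1) = 5.97 atm.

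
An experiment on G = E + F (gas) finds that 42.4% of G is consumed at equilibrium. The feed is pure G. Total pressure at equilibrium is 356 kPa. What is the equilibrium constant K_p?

K_p = 78 kPa

Let X = conversion of G (basis 1 mol G); extent of reaction ξ = X.
Moles: n_G = 1 − X; n_E = X; n_F = X.
Total moles n_T = 1 + X.
At X = 0.424: n_G = 0.576, n_E = 0.424, n_F = 0.424, n_T = 1.42.
p_i = (n_i/n_T)·P. K_p = p_E p_F / (p_G) = 78 kPa.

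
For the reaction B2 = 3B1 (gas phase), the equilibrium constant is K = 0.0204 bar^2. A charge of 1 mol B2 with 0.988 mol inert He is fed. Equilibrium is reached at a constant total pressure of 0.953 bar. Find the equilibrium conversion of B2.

X = 0.155

Basis: 1 mol B2 initially; let X = conversion of B2. Extent ξ = X.
Species balance: n_B2 = 1 − X; n_B1 = 3X; n_I = 0.988 (inert).
n_T = Σnᵢ = 1.99 + 2X.
Mole fractions y_i = n_i/n_T; K = p_B1^3 / (p_B2) with p_i = y_i·P.
Equating to 0.0204 bar^2 and solving on 0 < X < 1: X = 0.155.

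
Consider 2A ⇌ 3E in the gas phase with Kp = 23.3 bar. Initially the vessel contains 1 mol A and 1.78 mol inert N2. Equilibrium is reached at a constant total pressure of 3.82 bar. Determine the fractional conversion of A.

Basis: 1 mol A initially; let X = conversion of A. Extent ξ = 0.5X.
Mole table: n_A = 1 − X; n_E = 1.5X; n_I = 1.78 (inert).
Total moles n_T = 2.78 + 0.5X.
y_i = n_i/n_T, p_i = y_i·P. Kp = p_E^3 / (p_A^2).
Equating to 23.3 bar and solving on 0 < X < 1: X = 0.736.

X = 0.736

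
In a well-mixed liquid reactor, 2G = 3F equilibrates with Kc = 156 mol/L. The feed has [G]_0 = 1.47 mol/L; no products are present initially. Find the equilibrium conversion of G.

Let X = conversion of G; extent ξ = 1.47X/2 mol/L.
Concentrations: [G] = 1.47 − 1.47X; [F] = 2.21X.
Kc = [F]^3 / ([G]^2).
Solving Kc = 156 for X ∈ (0,1): X = 0.858.

X = 0.858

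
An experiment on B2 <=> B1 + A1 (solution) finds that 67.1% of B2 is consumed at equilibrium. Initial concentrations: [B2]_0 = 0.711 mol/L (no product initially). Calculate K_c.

Let X = conversion of B2.
Concentrations: [B2] = 0.711 − 0.711X; [B1] = 0.711X; [A1] = 0.711X.
At X = 0.671: [B2] = 0.234, [B1] = 0.477, [A1] = 0.477.
K_c = [B1] [A1] / ([B2]) = 0.973 mol/L.

K_c = 0.973 mol/L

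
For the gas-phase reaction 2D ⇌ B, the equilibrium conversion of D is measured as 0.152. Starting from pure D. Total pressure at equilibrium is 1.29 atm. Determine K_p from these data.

Basis: 1 mol D initially; let X = conversion of D. Extent ξ = 0.5X.
Species balance: n_D = 1 − X; n_B = 0.5X.
Total moles n_T = 1 − 0.5X.
At X = 0.152: n_D = 0.848, n_B = 0.076, n_T = 0.924.
p_i = (n_i/n_T)·P. K_p = p_B / (p_D^2) = 0.0757 atm^-1.

K_p = 0.0757 atm^-1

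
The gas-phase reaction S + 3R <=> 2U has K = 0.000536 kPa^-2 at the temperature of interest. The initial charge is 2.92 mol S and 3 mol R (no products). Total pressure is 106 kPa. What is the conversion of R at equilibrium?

X = 0.572

Basis: 3 mol R initially; let X = conversion of R. Extent ξ = X.
Species balance: n_S = 2.92 − X; n_R = 3 − 3X; n_U = 2X.
Total moles n_T = 5.92 − 2X.
With p_i = (n_i/n_T)P, K = p_U^2 / (p_S p_R^3).
This yields a degree-4 equation in X; solving on (0,1), X = 0.572.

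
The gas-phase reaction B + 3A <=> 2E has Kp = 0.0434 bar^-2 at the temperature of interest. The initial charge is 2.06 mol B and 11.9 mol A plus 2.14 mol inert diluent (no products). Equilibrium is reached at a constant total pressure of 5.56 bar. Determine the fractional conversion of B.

X = 0.516

Take 2.06 mol B as basis and let X be its fractional conversion, so ξ = 2.06X.
At extent ξ: n_B = 2.06 − 2.06X; n_A = 11.9 − 6.18X; n_E = 4.12X; n_I = 2.14 (inert).
Summing: n_T = 16.1 − 4.12X.
Mole fractions y_i = n_i/n_T; Kp = p_E^2 / (p_B p_A^3) with p_i = y_i·P.
Setting this equal to 0.0434 bar^-2 and taking the physical root (0 < X < 1) gives X = 0.516.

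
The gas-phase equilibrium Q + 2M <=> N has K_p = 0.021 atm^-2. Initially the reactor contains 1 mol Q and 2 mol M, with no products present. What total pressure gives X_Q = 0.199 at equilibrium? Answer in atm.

P = 5.59 atm

Basis: 1 mol Q initially; let X = conversion of Q. Extent ξ = X.
Species balance: n_Q = 1 − X; n_M = 2 − 2X; n_N = X.
n_T = Σnᵢ = 3 − 2X.
K_p = p_N / (p_Q p_M^2) with p_i = (n_i/n_T)·P.
At X = 0.199: the mole-fraction product g(X) = Π y_i^ν_i = 0.6554. Since K_p = g(X)·P^{-2}, P = (g/K_p)^(1/2) = (0.6554/0.021)^(1/2) = 5.59 atm.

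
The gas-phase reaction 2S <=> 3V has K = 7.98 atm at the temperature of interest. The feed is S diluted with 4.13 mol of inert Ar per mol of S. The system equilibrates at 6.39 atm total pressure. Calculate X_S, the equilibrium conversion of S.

Basis: 1 mol S initially; let X = conversion of S. Extent ξ = 0.5X.
Species balance: n_S = 1 − X; n_V = 1.5X; n_I = 4.13 (inert).
Summing: n_T = 5.13 + 0.5X.
y_i = n_i/n_T, p_i = y_i·P. K = p_V^3 / (p_S^2).
Setting this equal to 7.98 atm and taking the physical root (0 < X < 1) gives X = 0.640.

X = 0.640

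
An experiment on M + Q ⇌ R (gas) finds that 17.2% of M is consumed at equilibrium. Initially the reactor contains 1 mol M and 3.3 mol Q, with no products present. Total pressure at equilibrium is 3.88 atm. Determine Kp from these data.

Kp = 0.0707 atm^-1

Basis: 1 mol M initially; let X = conversion of M. Extent ξ = X.
Mole table: n_M = 1 − X; n_Q = 3.3 − X; n_R = X.
n_T = Σnᵢ = 4.3 − X.
At X = 0.172: n_M = 0.828, n_Q = 3.13, n_R = 0.172, n_T = 4.13.
p_i = (n_i/n_T)·P. Kp = p_R / (p_M p_Q) = 0.0707 atm^-1.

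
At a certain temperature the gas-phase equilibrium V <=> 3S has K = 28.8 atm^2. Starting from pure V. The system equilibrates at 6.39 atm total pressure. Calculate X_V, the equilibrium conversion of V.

Let X = conversion of V (basis 1 mol V); extent of reaction ξ = X.
Species balance: n_V = 1 − X; n_S = 3X.
Summing: n_T = 1 + 2X.
Mole fractions y_i = n_i/n_T; K = p_S^3 / (p_V) with p_i = y_i·P.
Equating to 28.8 atm^2 and solving on 0 < X < 1: X = 0.368.

X = 0.368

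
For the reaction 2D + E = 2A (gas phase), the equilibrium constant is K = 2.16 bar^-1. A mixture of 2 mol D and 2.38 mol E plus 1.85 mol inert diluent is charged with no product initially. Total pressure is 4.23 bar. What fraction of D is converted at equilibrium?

Let X = conversion of D (basis 2 mol D); extent of reaction ξ = X.
At extent ξ: n_D = 2 − 2X; n_E = 2.38 − X; n_A = 2X; n_I = 1.85 (inert).
n_T = Σnᵢ = 6.23 − X.
Mole fractions y_i = n_i/n_T; K = p_A^2 / (p_D^2 p_E) with p_i = y_i·P.
Setting this equal to 2.16 bar^-1 and taking the physical root (0 < X < 1) gives X = 0.628.

X = 0.628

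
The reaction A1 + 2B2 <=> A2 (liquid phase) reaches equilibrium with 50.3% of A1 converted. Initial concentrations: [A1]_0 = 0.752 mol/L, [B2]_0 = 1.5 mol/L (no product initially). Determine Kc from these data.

Kc = 1.83 (mol/L)^-2

Let X = conversion of A1.
Concentrations: [A1] = 0.752 − 0.752X; [B2] = 1.5 − 1.5X; [A2] = 0.752X.
At X = 0.503: [A1] = 0.374, [B2] = 0.743, [A2] = 0.378.
Kc = [A2] / ([A1] [B2]^2) = 1.83 (mol/L)^-2.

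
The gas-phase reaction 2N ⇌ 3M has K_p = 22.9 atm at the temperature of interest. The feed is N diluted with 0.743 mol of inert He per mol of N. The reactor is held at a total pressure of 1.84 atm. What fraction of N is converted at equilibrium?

Basis: 1 mol N initially; let X = conversion of N. Extent ξ = 0.5X.
At extent ξ: n_N = 1 − X; n_M = 1.5X; n_I = 0.743 (inert).
Total moles n_T = 1.74 + 0.5X.
Mole fractions y_i = n_i/n_T; K_p = p_M^3 / (p_N^2) with p_i = y_i·P.
Setting this equal to 22.9 atm and taking the physical root (0 < X < 1) gives X = 0.762.

X = 0.762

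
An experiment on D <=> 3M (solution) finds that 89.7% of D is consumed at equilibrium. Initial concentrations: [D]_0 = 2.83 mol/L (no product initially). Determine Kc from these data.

Kc = 1.52e+03 (mol/L)^2

Let X = conversion of D.
Concentrations: [D] = 2.83 − 2.83X; [M] = 8.49X.
At X = 0.897: [D] = 0.291, [M] = 7.62.
Kc = [M]^3 / ([D]) = 1.52e+03 (mol/L)^2.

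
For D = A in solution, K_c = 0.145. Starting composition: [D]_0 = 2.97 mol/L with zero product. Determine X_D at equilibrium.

Let X = conversion of D; extent ξ = 2.97·X mol/L.
Concentrations: [D] = 2.97 − 2.97X; [A] = 2.97X.
K_c = [A] / ([D]).
Setting equal to 0.145 and solving for X on (0,1) gives X = 0.127.

X = 0.127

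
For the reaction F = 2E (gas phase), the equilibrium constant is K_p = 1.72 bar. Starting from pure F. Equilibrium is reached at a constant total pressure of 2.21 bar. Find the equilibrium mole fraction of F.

y_F = 0.425

Take 1 mol F as basis and let X be its fractional conversion, so ξ = X.
Moles: n_F = 1 − X; n_E = 2X.
n_T = Σnᵢ = 1 + X.
Mole fractions y_i = n_i/n_T; K_p = p_E^2 / (p_F) with p_i = y_i·P.
Equating to 1.72 bar and solving on 0 < X < 1: X = 0.404.
Then n_F = 0.596, n_T = 1.4, so y_F = 0.425.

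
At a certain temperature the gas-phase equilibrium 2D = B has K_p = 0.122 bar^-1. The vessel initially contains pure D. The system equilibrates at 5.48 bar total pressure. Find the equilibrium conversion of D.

Basis: 1 mol D initially; let X = conversion of D. Extent ξ = 0.5X.
Mole table: n_D = 1 − X; n_B = 0.5X.
n_T = Σnᵢ = 1 − 0.5X.
Mole fractions y_i = n_i/n_T; K_p = p_B / (p_D^2) with p_i = y_i·P.
This yields a degree-2 equation in X; solving on (0,1), X = 0.478.

X = 0.478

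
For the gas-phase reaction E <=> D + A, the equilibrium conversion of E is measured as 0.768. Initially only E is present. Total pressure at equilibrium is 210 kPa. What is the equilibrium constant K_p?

K_p = 302 kPa

Let X = conversion of E (basis 1 mol E); extent of reaction ξ = X.
At extent ξ: n_E = 1 − X; n_D = X; n_A = X.
Summing: n_T = 1 + X.
At X = 0.768: n_E = 0.232, n_D = 0.768, n_A = 0.768, n_T = 1.77.
p_i = (n_i/n_T)·P. K_p = p_D p_A / (p_E) = 302 kPa.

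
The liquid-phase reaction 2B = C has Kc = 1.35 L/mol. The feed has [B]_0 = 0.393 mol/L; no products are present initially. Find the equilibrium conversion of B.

Let X = conversion of B; extent ξ = 0.393X/2 mol/L.
Concentrations: [B] = 0.393 − 0.393X; [C] = 0.197X.
Kc = [C] / ([B]^2).
Solving Kc = 1.35 for X ∈ (0,1): X = 0.392.

X = 0.392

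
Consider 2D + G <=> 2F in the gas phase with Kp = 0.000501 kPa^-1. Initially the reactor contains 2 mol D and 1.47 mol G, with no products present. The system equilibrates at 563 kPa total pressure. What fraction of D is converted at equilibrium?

X = 0.247

Let X = conversion of D (basis 2 mol D); extent of reaction ξ = X.
Species balance: n_D = 2 − 2X; n_G = 1.47 − X; n_F = 2X.
Total moles n_T = 3.47 − X.
y_i = n_i/n_T, p_i = y_i·P. Kp = p_F^2 / (p_D^2 p_G).
Setting this equal to 0.000501 kPa^-1 and taking the physical root (0 < X < 1) gives X = 0.247.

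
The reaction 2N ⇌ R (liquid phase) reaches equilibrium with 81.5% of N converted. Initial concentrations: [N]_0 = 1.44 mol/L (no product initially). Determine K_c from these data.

Let X = conversion of N.
Concentrations: [N] = 1.44 − 1.44X; [R] = 0.72X.
At X = 0.815: [N] = 0.266, [R] = 0.587.
K_c = [R] / ([N]^2) = 8.27 L/mol.

K_c = 8.27 L/mol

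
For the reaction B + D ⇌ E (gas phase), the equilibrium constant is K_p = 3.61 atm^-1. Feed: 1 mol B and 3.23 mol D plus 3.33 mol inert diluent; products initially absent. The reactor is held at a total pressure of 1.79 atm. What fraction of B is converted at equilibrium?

Let X = conversion of B (basis 1 mol B); extent of reaction ξ = X.
At extent ξ: n_B = 1 − X; n_D = 3.23 − X; n_E = X; n_I = 3.33 (inert).
Summing: n_T = 7.56 − X.
Mole fractions y_i = n_i/n_T; K_p = p_E / (p_B p_D) with p_i = y_i·P.
Equating to 3.61 atm^-1 and solving on 0 < X < 1: X = 0.704.

X = 0.704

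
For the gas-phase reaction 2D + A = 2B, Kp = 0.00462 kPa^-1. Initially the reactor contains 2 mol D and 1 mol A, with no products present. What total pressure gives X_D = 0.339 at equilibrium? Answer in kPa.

Basis: 2 mol D initially; let X = conversion of D. Extent ξ = X.
Mole table: n_D = 2 − 2X; n_A = 1 − X; n_B = 2X.
Total moles n_T = 3 − X.
Kp = p_B^2 / (p_D^2 p_A) with p_i = (n_i/n_T)·P.
At X = 0.339: the mole-fraction product g(X) = Π y_i^ν_i = 1.059. Since Kp = g(X)·P^{-1}, P = (g/Kp)^(1/1) = (1.059/0.00462)^(1/1) = 229 kPa.

P = 229 kPa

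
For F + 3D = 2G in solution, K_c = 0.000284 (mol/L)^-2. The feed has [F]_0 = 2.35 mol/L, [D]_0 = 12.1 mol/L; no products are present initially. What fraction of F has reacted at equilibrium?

Let X = conversion of F; extent ξ = 2.35·X mol/L.
Concentrations: [F] = 2.35 − 2.35X; [D] = 12.1 − 7.05X; [G] = 4.7X.
K_c = [G]^2 / ([F] [D]^3).
Setting equal to 0.000284 and solving for X on (0,1) gives X = 0.178.

X = 0.178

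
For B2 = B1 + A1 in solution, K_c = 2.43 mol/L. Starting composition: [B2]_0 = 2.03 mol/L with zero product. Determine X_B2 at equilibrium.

Let X = conversion of B2; extent ξ = 2.03·X mol/L.
Concentrations: [B2] = 2.03 − 2.03X; [B1] = 2.03X; [A1] = 2.03X.
K_c = [B1] [A1] / ([B2]).
Setting equal to 2.43 and solving for X on (0,1) gives X = 0.649.

X = 0.649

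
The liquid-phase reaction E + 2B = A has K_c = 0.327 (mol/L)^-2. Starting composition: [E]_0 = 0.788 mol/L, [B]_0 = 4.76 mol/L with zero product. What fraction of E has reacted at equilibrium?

Let X = conversion of E; extent ξ = 0.788·X mol/L.
Concentrations: [E] = 0.788 − 0.788X; [B] = 4.76 − 1.58X; [A] = 0.788X.
K_c = [A] / ([E] [B]^2).
Setting equal to 0.327 and solving for X on (0,1) gives X = 0.800.

X = 0.800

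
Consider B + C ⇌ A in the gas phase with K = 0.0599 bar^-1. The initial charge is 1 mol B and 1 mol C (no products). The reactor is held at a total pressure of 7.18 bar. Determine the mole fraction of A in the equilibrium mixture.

Let X = conversion of B (basis 1 mol B); extent of reaction ξ = X.
Mole table: n_B = 1 − X; n_C = 1 − X; n_A = X.
Total moles n_T = 2 − X.
With p_i = (n_i/n_T)P, K = p_A / (p_B p_C).
Substituting and setting equal to 0.0599 bar^-1 gives a polynomial in X; the root in (0,1) is X = 0.164.
Then n_A = 0.164, n_T = 1.84, so y_A = 0.089.

y_A = 0.089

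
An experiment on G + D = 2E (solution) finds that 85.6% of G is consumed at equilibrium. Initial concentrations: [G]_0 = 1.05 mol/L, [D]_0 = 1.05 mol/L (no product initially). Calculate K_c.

K_c = 141

Let X = conversion of G.
Concentrations: [G] = 1.05 − 1.05X; [D] = 1.05 − 1.05X; [E] = 2.1X.
At X = 0.856: [G] = 0.151, [D] = 0.151, [E] = 1.8.
K_c = [E]^2 / ([G] [D]) = 141.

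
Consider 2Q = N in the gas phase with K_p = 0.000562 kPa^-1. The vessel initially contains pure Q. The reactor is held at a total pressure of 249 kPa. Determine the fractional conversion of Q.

Basis: 1 mol Q initially; let X = conversion of Q. Extent ξ = 0.5X.
Mole table: n_Q = 1 − X; n_N = 0.5X.
n_T = Σnᵢ = 1 − 0.5X.
With p_i = (n_i/n_T)P, K_p = p_N / (p_Q^2).
Equating to 0.000562 kPa^-1 and solving on 0 < X < 1: X = 0.199.

X = 0.199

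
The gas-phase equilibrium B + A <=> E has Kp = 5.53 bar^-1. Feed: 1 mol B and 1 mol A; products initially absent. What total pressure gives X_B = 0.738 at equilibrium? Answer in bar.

P = 2.45 bar

Let X = conversion of B (basis 1 mol B); extent of reaction ξ = X.
At extent ξ: n_B = 1 − X; n_A = 1 − X; n_E = X.
Summing: n_T = 2 − X.
Kp = p_E / (p_B p_A) with p_i = (n_i/n_T)·P.
At X = 0.738: the mole-fraction product g(X) = Π y_i^ν_i = 13.57. Since Kp = g(X)·P^{-1}, P = (g/Kp)^(1/1) = (13.57/5.53)^(1/1) = 2.45 bar.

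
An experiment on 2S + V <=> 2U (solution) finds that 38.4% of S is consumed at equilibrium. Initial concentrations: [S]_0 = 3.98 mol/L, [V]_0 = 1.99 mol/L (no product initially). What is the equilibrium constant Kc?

Kc = 0.317 L/mol

Let X = conversion of S.
Concentrations: [S] = 3.98 − 3.98X; [V] = 1.99 − 1.99X; [U] = 3.98X.
At X = 0.384: [S] = 2.45, [V] = 1.23, [U] = 1.53.
Kc = [U]^2 / ([S]^2 [V]) = 0.317 L/mol.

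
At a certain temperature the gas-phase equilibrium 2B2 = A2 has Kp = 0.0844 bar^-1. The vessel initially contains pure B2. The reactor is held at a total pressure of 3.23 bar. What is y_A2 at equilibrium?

Let X = conversion of B2 (basis 1 mol B2); extent of reaction ξ = 0.5X.
Moles: n_B2 = 1 − X; n_A2 = 0.5X.
Summing: n_T = 1 − 0.5X.
y_i = n_i/n_T, p_i = y_i·P. Kp = p_A2 / (p_B2^2).
This yields a degree-2 equation in X; solving on (0,1), X = 0.308.
Then n_A2 = 0.154, n_T = 0.846, so y_A2 = 0.182.

y_A2 = 0.182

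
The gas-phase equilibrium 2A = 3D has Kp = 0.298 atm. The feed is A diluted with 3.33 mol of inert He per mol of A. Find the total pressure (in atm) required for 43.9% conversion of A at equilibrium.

Take 1 mol A as basis and let X be its fractional conversion, so ξ = 0.5X.
At extent ξ: n_A = 1 − X; n_D = 1.5X; n_I = 3.33 (inert).
Summing: n_T = 4.33 + 0.5X.
Kp = p_D^3 / (p_A^2) with p_i = (n_i/n_T)·P.
At X = 0.439: the mole-fraction product g(X) = Π y_i^ν_i = 0.1994. Since Kp = g(X)·P^{1}, P = (Kp/g)^(1/1) = (0.298/0.1994)^(1/1) = 1.49 atm.

P = 1.49 atm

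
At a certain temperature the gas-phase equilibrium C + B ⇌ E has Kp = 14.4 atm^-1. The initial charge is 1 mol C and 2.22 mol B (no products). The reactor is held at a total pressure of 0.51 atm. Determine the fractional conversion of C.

X = 0.811

Basis: 1 mol C initially; let X = conversion of C. Extent ξ = X.
Moles: n_C = 1 − X; n_B = 2.22 − X; n_E = X.
Total moles n_T = 3.22 − X.
Mole fractions y_i = n_i/n_T; Kp = p_E / (p_C p_B) with p_i = y_i·P.
Substituting and setting equal to 14.4 atm^-1 gives a polynomial in X; the root in (0,1) is X = 0.811.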